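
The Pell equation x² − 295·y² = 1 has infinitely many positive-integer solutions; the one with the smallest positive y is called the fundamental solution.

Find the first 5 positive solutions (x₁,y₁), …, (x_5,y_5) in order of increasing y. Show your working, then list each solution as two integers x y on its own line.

[17; 5,1,2,3,2,6,2,3,2,1,5,34] for √295; ℓ=12 ⇒ convergent index 11
k=0  a_k=17  p_k/q_k = 17/1
k=1  a_k=5  p_k/q_k = 86/5
k=2  a_k=1  p_k/q_k = 103/6
k=3  a_k=2  p_k/q_k = 292/17
…
k=5  a_k=2  p_k/q_k = 2250/131
k=6  a_k=6  p_k/q_k = 14479/843
…
k=8  a_k=3  p_k/q_k = 108103/6294
k=9  a_k=2  p_k/q_k = 247414/14405
k=10  a_k=1  p_k/q_k = 355517/20699
k=11  a_k=5  p_k/q_k = 2024999/117900
→ (2024999, 117900).  Check: 2024999²=4100620950001, 295·117900²=4100620950000, difference 1.
(x_2, y_2) = (2024999·2024999 + 295·117900·117900, 2024999·117900 + 117900·2024999) = (8201241900001, 477494764200)
(x_3, y_3) = (2024999·8201241900001 + 295·117900·477494764200, 2024999·477494764200 + 117900·8201241900001) = (33215013292518224999, 1933852840020353700)
(x_4, y_4) = (2024999·33215013292518224999 + 295·117900·1933852840020353700, 2024999·1933852840020353700 + 117900·33215013292518224999) = (134520737404664024967600001, 7832100134376274949528400)
(x_5, y_5) = (2024999·134520737404664024967600001 + 295·117900·7832100134376274949528400, 2024999·7832100134376274949528400 + 117900·134520737404664024967600001) = (544808717447381276777437550624999, 31719989880021710940200100589500)

2024999 117900
8201241900001 477494764200
33215013292518224999 1933852840020353700
134520737404664024967600001 7832100134376274949528400
544808717447381276777437550624999 31719989880021710940200100589500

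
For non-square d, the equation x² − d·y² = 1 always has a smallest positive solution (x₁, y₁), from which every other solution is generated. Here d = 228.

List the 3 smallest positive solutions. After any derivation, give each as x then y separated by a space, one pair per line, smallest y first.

√228 → a₀=15, period (10,30); ℓ=2 even so k=1
step 0: (15, 1)  from 15·(1,0) + (0,1)
step 1: (151, 10)  from 10·(15,1) + (1,0)
fundamental: x₁=151, y₁=10  (since 22801 − 228·100 = 1)
(151+10√228)^2 = 45601 + 3020√228
(151+10√228)^3 = 13771351 + 912030√228

151 10
45601 3020
13771351 912030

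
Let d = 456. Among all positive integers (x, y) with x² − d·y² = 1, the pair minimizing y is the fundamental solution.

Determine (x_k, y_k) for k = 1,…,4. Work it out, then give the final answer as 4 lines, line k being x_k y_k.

d=456: √d = [21; 2,1,4,1,2,42] (ℓ=6, even), read p_5/q_5
a_0=21:  p_0=21·1+0=21,  q_0=21·0+1=1
…
a_4=1:  p_4=1·299+64=363,  q_4=1·14+3=17
a_5=2:  p_5=2·363+299=1025,  q_5=2·17+14=48
fundamental: x₁=1025, y₁=48  (since 1050625 − 456·2304 = 1)
n=2: (1025,48)∘(1025,48) = (1025·1025+456·48·48, 1025·48+48·1025) = (2101249,98400)
n=3: (2101249,98400)∘(1025,48) = (1025·2101249+456·48·98400, 1025·98400+48·2101249) = (4307559425,201719952)
n=4: (4307559425,201719952)∘(1025,48) = (1025·4307559425+456·48·201719952, 1025·201719952+48·4307559425) = (8830494720001,413525803200)

1025 48
2101249 98400
4307559425 201719952
8830494720001 413525803200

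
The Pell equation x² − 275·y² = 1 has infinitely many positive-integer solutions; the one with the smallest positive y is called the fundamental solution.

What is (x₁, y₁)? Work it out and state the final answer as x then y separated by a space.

199 12

√275 = [16; 1,1,2,1,1,32, …], period ℓ=6 (even) → k=5
step 0: (16, 1)  from 16·(1,0) + (0,1)
…
step 2: (33, 2)  from 1·(17,1) + (16,1)
step 3: (83, 5)  from 2·(33,2) + (17,1)
step 4: (116, 7)  from 1·(83,5) + (33,2)
step 5: (199, 12)  from 1·(116,7) + (83,5)
(x₁, y₁) = (199, 12);  199² − 275·12² = 1 ✓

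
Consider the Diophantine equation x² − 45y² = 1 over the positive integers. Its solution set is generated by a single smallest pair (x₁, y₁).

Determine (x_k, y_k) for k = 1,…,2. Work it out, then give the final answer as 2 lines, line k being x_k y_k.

[6; 1,2,2,2,1,12] for √45; ℓ=6 ⇒ convergent index 5
i=0: a=6 ⇒ p=6, q=1
i=1: a=1 ⇒ p=7, q=1
i=2: a=2 ⇒ p=20, q=3
i=3: a=2 ⇒ p=47, q=7
i=4: a=2 ⇒ p=114, q=17
i=5: a=1 ⇒ p=161, q=24
fundamental: x₁=161, y₁=24  (since 25921 − 45·576 = 1)
(161+24√45)^2 = 51841 + 7728√45

161 24
51841 7728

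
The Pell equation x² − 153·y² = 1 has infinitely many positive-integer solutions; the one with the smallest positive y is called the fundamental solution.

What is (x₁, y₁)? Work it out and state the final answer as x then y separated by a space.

2177 176

√153 → a₀=12, period (2,1,2,2,2,1,2,24); ℓ=8 even so k=7
i=0: a=12 ⇒ p=12, q=1
i=1: a=2 ⇒ p=25, q=2
…
i=3: a=2 ⇒ p=99, q=8
…
i=6: a=1 ⇒ p=804, q=65
i=7: a=2 ⇒ p=2177, q=176
fundamental: x₁=2177, y₁=176  (since 4739329 − 153·30976 = 1)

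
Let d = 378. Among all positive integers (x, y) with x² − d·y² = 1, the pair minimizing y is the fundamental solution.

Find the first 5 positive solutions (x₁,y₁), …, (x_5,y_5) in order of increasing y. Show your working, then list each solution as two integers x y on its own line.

√378 = [19; 2,3,1,4,1,3,2,38, …], period ℓ=8 (even) → k=7
i=0: a=19 ⇒ p=19, q=1
…
i=2: a=3 ⇒ p=136, q=7
…
i=5: a=1 ⇒ p=1011, q=52
i=6: a=3 ⇒ p=3869, q=199
i=7: a=2 ⇒ p=8749, q=450
→ (8749, 450).  Check: 8749²=76545001, 378·450²=76545000, difference 1.
(8749+450√378)^2 = 153090001 + 7874100√378
(8749+450√378)^3 = 2678768828749 + 137781001350√378
(8749+450√378)^4 = 46873096812360001 + 2410891953748200√378
(8749+450√378)^5 = 820185445343906468749 + 42185787268905002250√378

8749 450
153090001 7874100
2678768828749 137781001350
46873096812360001 2410891953748200
820185445343906468749 42185787268905002250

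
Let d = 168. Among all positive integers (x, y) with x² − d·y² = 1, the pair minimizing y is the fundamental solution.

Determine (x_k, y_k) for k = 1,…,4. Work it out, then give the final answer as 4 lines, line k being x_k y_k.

[12; 1,24] for √168; ℓ=2 ⇒ convergent index 1
step 0: (12, 1)  from 12·(1,0) + (0,1)
step 1: (13, 1)  from 1·(12,1) + (1,0)
→ (13, 1).  Check: 13²=169, 168·1²=168, difference 1.
(13+1√168)^2 = 337 + 26√168
(13+1√168)^3 = 8749 + 675√168
(13+1√168)^4 = 227137 + 17524√168

13 1
337 26
8749 675
227137 17524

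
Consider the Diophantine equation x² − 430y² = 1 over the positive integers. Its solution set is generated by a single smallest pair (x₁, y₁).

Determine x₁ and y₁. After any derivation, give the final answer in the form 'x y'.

√430 = [20; 1,2,1,3,1,…,2,1,40, …], period ℓ=14 (even) → k=13
step 0: (20, 1)  from 20·(1,0) + (0,1)
step 1: (21, 1)  from 1·(20,1) + (1,0)
…
step 3: (83, 4)  from 1·(62,3) + (21,1)
step 4: (311, 15)  from 3·(83,4) + (62,3)
step 5: (394, 19)  from 1·(311,15) + (83,4)
step 6: (2675, 129)  from 6·(394,19) + (311,15)
step 7: (21794, 1051)  from 8·(2675,129) + (394,19)
step 8: (133439, 6435)  from 6·(21794,1051) + (2675,129)
…
step 12: (2107880, 101651)  from 2·(754371,36379) + (599138,28893)
step 13: (2862251, 138030)  from 1·(2107880,101651) + (754371,36379)
(x₁, y₁) = (2862251, 138030);  2862251² − 430·138030² = 1 ✓

2862251 138030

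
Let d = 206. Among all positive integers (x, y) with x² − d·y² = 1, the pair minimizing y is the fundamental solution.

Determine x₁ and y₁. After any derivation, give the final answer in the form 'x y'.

√206 = [14; 2,1,5,14,5,1,2,28, …], period ℓ=8 (even) → k=7
k=0  a_k=14  p_k/q_k = 14/1
…
k=6  a_k=1  p_k/q_k = 20998/1463
k=7  a_k=2  p_k/q_k = 59535/4148
fundamental: x₁=59535, y₁=4148  (since 3544416225 − 206·17205904 = 1)

59535 4148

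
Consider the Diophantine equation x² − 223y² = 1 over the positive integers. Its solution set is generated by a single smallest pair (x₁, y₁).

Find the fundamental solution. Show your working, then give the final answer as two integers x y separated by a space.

224 15

√223 → a₀=14, period (1,13,1,28); ℓ=4 even so k=3
a_0=14:  p_0=14·1+0=14,  q_0=14·0+1=1
a_1=1:  p_1=1·14+1=15,  q_1=1·1+0=1
a_2=13:  p_2=13·15+14=209,  q_2=13·1+1=14
a_3=1:  p_3=1·209+15=224,  q_3=1·14+1=15
fundamental: x₁=224, y₁=15  (since 50176 − 223·225 = 1)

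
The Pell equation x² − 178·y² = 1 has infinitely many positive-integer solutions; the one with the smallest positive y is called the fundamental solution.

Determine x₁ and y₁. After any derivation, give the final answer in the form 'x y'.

[13; 2,1,12,1,2,26] for √178; ℓ=6 ⇒ convergent index 5
step 0: (13, 1)  from 13·(1,0) + (0,1)
step 1: (27, 2)  from 2·(13,1) + (1,0)
…
step 4: (547, 41)  from 1·(507,38) + (40,3)
step 5: (1601, 120)  from 2·(547,41) + (507,38)
→ (1601, 120).  Check: 1601²=2563201, 178·120²=2563200, difference 1.

1601 120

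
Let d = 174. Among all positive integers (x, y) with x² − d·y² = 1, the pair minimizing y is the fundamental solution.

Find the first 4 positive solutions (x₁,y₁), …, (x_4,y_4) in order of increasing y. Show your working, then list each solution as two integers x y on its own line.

1451 110
4210801 319220
12219743051 926376330
35461690123201 2688343790440

√174 → a₀=13, period (5,4,5,26); ℓ=4 even so k=3
i=0: a=13 ⇒ p=13, q=1
…
i=2: a=4 ⇒ p=277, q=21
i=3: a=5 ⇒ p=1451, q=110
(x₁, y₁) = (1451, 110);  1451² − 174·110² = 1 ✓
(x_2, y_2) = (1451·1451 + 174·110·110, 1451·110 + 110·1451) = (4210801, 319220)
(x_3, y_3) = (1451·4210801 + 174·110·319220, 1451·319220 + 110·4210801) = (12219743051, 926376330)
(x_4, y_4) = (1451·12219743051 + 174·110·926376330, 1451·926376330 + 110·12219743051) = (35461690123201, 2688343790440)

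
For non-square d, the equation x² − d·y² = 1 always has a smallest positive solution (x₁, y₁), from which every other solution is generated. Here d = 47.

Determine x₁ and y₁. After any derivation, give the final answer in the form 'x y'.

48 7

[6; 1,5,1,12] for √47; ℓ=4 ⇒ convergent index 3
step 0: (6, 1)  from 6·(1,0) + (0,1)
step 1: (7, 1)  from 1·(6,1) + (1,0)
step 2: (41, 6)  from 5·(7,1) + (6,1)
step 3: (48, 7)  from 1·(41,6) + (7,1)
(x₁, y₁) = (48, 7);  48² − 47·7² = 1 ✓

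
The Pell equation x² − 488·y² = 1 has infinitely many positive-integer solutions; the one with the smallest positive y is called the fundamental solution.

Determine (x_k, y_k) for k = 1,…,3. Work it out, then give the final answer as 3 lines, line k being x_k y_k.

243 11
118097 5346
57394899 2598145

√488 → a₀=22, period (11,44); ℓ=2 even so k=1
k=0  a_k=22  p_k/q_k = 22/1
k=1  a_k=11  p_k/q_k = 243/11
fundamental: x₁=243, y₁=11  (since 59049 − 488·121 = 1)
n=2: (243,11)∘(243,11) = (243·243+488·11·11, 243·11+11·243) = (118097,5346)
n=3: (118097,5346)∘(243,11) = (243·118097+488·11·5346, 243·5346+11·118097) = (57394899,2598145)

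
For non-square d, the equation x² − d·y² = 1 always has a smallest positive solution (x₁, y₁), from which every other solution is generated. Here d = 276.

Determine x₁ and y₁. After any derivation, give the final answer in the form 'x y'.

7775 468

[16; 1,1,1,1,2,2,2,1,1,1,1,32] for √276; ℓ=12 ⇒ convergent index 11
a_0=16:  p_0=16·1+0=16,  q_0=16·0+1=1
…
a_2=1:  p_2=1·17+16=33,  q_2=1·1+1=2
a_3=1:  p_3=1·33+17=50,  q_3=1·2+1=3
…
a_5=2:  p_5=2·83+50=216,  q_5=2·5+3=13
a_6=2:  p_6=2·216+83=515,  q_6=2·13+5=31
…
a_9=1:  p_9=1·1761+1246=3007,  q_9=1·106+75=181
a_10=1:  p_10=1·3007+1761=4768,  q_10=1·181+106=287
a_11=1:  p_11=1·4768+3007=7775,  q_11=1·287+181=468
fundamental: x₁=7775, y₁=468  (since 60450625 − 276·219024 = 1)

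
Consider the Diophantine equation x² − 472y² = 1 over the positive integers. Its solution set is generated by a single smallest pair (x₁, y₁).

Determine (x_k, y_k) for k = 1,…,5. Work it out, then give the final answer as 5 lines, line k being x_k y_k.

[21; 1,2,1,1,1,…,2,1,42] for √472; ℓ=14 ⇒ convergent index 13
i=0: a=21 ⇒ p=21, q=1
i=1: a=1 ⇒ p=22, q=1
i=2: a=2 ⇒ p=65, q=3
…
i=4: a=1 ⇒ p=152, q=7
…
i=6: a=4 ⇒ p=1108, q=51
…
i=9: a=1 ⇒ p=30003, q=1381
i=10: a=1 ⇒ p=54227, q=2496
…
i=12: a=2 ⇒ p=222687, q=10250
i=13: a=1 ⇒ p=306917, q=14127
(x₁, y₁) = (306917, 14127);  306917² − 472·14127² = 1 ✓
k=2:  x_2 = 306917·306917+472·14127·14127 = 188396089777,  y_2 = 306917·14127+14127·306917 = 8671632918
k=3:  x_3 = 306917·188396089777+472·14127·8671632918 = 115643925371868101,  y_3 = 306917·8671632918+14127·188396089777 = 5322943120573485
k=4:  x_4 = 306917·115643925371868101+472·14127·5322943120573485 = 70986173286526887819457,  y_4 = 306917·5322943120573485+14127·115643925371868101 = 3267403467465432958572
k=5:  x_5 = 306917·70986173286526887819457+472·14127·3267403467465432958572 = 43573726693046301732396700037,  y_5 = 306917·3267403467465432958572+14127·70986173286526887819457 = 2005643340042853631571511563

306917 14127
188396089777 8671632918
115643925371868101 5322943120573485
70986173286526887819457 3267403467465432958572
43573726693046301732396700037 2005643340042853631571511563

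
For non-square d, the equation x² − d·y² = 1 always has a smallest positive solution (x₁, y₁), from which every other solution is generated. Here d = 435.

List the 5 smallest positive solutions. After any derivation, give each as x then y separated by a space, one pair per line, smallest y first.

146 7
42631 2044
12448106 596841
3634804321 174275528
1061350413626 50887857335

d=435: √d = [20; 1,5,1,40] (ℓ=4, even), read p_3/q_3
i=0: a=20 ⇒ p=20, q=1
…
i=2: a=5 ⇒ p=125, q=6
i=3: a=1 ⇒ p=146, q=7
→ (146, 7).  Check: 146²=21316, 435·7²=21315, difference 1.
n=2: (146,7)∘(146,7) = (146·146+435·7·7, 146·7+7·146) = (42631,2044)
n=3: (42631,2044)∘(146,7) = (146·42631+435·7·2044, 146·2044+7·42631) = (12448106,596841)
n=4: (12448106,596841)∘(146,7) = (146·12448106+435·7·596841, 146·596841+7·12448106) = (3634804321,174275528)
n=5: (3634804321,174275528)∘(146,7) = (146·3634804321+435·7·174275528, 146·174275528+7·3634804321) = (1061350413626,50887857335)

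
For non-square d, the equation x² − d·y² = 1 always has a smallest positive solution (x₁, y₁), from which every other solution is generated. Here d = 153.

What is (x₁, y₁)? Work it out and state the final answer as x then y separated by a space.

2177 176

[12; 2,1,2,2,2,1,2,24] for √153; ℓ=8 ⇒ convergent index 7
i=0: a=12 ⇒ p=12, q=1
i=1: a=2 ⇒ p=25, q=2
i=2: a=1 ⇒ p=37, q=3
…
i=5: a=2 ⇒ p=569, q=46
i=6: a=1 ⇒ p=804, q=65
i=7: a=2 ⇒ p=2177, q=176
(x₁, y₁) = (2177, 176);  2177² − 153·176² = 1 ✓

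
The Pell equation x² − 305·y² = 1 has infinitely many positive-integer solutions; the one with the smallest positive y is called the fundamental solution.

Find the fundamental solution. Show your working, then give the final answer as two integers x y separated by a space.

489 28

√305 → a₀=17, period (2,6,2,34); ℓ=4 even so k=3
a_0=17:  p_0=17·1+0=17,  q_0=17·0+1=1
a_1=2:  p_1=2·17+1=35,  q_1=2·1+0=2
a_2=6:  p_2=6·35+17=227,  q_2=6·2+1=13
a_3=2:  p_3=2·227+35=489,  q_3=2·13+2=28
fundamental: x₁=489, y₁=28  (since 239121 − 305·784 = 1)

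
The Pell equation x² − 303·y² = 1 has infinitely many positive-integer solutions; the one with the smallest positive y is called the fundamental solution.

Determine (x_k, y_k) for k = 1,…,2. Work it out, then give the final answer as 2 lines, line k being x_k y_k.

2524 145
12741151 731960

[17; 2,2,5,2,2,34] for √303; ℓ=6 ⇒ convergent index 5
a_0=17:  p_0=17·1+0=17,  q_0=17·0+1=1
a_1=2:  p_1=2·17+1=35,  q_1=2·1+0=2
…
a_4=2:  p_4=2·470+87=1027,  q_4=2·27+5=59
a_5=2:  p_5=2·1027+470=2524,  q_5=2·59+27=145
→ (2524, 145).  Check: 2524²=6370576, 303·145²=6370575, difference 1.
(x_2, y_2) = (2524·2524 + 303·145·145, 2524·145 + 145·2524) = (12741151, 731960)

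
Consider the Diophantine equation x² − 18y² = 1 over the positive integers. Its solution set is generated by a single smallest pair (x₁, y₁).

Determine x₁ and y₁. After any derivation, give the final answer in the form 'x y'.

17 4

d=18: √d = [4; 4,8] (ℓ=2, even), read p_1/q_1
a_0=4:  p_0=4·1+0=4,  q_0=4·0+1=1
a_1=4:  p_1=4·4+1=17,  q_1=4·1+0=4
→ (17, 4).  Check: 17²=289, 18·4²=288, difference 1.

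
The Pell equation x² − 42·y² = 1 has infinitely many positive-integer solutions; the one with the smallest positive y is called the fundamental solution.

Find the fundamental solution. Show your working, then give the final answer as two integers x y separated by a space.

d=42: √d = [6; 2,12] (ℓ=2, even), read p_1/q_1
i=0: a=6 ⇒ p=6, q=1
i=1: a=2 ⇒ p=13, q=2
→ (13, 2).  Check: 13²=169, 42·2²=168, difference 1.

13 2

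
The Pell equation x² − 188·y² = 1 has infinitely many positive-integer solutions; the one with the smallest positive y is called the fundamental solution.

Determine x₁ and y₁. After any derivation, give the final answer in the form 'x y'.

√188 = [13; 1,2,2,6,2,2,1,26, …], period ℓ=8 (even) → k=7
a_0=13:  p_0=13·1+0=13,  q_0=13·0+1=1
a_1=1:  p_1=1·13+1=14,  q_1=1·1+0=1
a_2=2:  p_2=2·14+13=41,  q_2=2·1+1=3
a_3=2:  p_3=2·41+14=96,  q_3=2·3+1=7
…
a_6=2:  p_6=2·1330+617=3277,  q_6=2·97+45=239
a_7=1:  p_7=1·3277+1330=4607,  q_7=1·239+97=336
(x₁, y₁) = (4607, 336);  4607² − 188·336² = 1 ✓

4607 336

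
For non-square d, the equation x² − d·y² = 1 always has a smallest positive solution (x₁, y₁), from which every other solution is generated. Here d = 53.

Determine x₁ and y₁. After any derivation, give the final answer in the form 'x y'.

d=53: √d = [7; 3,1,1,3,14] (ℓ=5, odd), read p_9/q_9
i=0: a=7 ⇒ p=7, q=1
…
i=2: a=1 ⇒ p=29, q=4
i=3: a=1 ⇒ p=51, q=7
i=4: a=3 ⇒ p=182, q=25
i=5: a=14 ⇒ p=2599, q=357
i=6: a=3 ⇒ p=7979, q=1096
i=7: a=1 ⇒ p=10578, q=1453
i=8: a=1 ⇒ p=18557, q=2549
i=9: a=3 ⇒ p=66249, q=9100
fundamental: x₁=66249, y₁=9100  (since 4388930001 − 53·82810000 = 1)

66249 9100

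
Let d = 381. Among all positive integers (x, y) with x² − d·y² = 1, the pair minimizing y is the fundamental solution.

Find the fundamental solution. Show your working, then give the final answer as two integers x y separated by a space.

d=381: √d = [19; 1,1,12,1,1,38] (ℓ=6, even), read p_5/q_5
i=0: a=19 ⇒ p=19, q=1
i=1: a=1 ⇒ p=20, q=1
i=2: a=1 ⇒ p=39, q=2
i=3: a=12 ⇒ p=488, q=25
i=4: a=1 ⇒ p=527, q=27
i=5: a=1 ⇒ p=1015, q=52
fundamental: x₁=1015, y₁=52  (since 1030225 − 381·2704 = 1)

1015 52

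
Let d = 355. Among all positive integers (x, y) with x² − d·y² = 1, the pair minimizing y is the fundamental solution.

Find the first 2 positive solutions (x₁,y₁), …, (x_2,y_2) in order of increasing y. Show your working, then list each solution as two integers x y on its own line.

[18; 1,5,3,3,1,6,1,3,3,5,1,36] for √355; ℓ=12 ⇒ convergent index 11
a_0=18:  p_0=18·1+0=18,  q_0=18·0+1=1
a_1=1:  p_1=1·18+1=19,  q_1=1·1+0=1
…
a_3=3:  p_3=3·113+19=358,  q_3=3·6+1=19
a_4=3:  p_4=3·358+113=1187,  q_4=3·19+6=63
a_5=1:  p_5=1·1187+358=1545,  q_5=1·63+19=82
a_6=6:  p_6=6·1545+1187=10457,  q_6=6·82+63=555
a_7=1:  p_7=1·10457+1545=12002,  q_7=1·555+82=637
…
a_9=3:  p_9=3·46463+12002=151391,  q_9=3·2466+637=8035
a_10=5:  p_10=5·151391+46463=803418,  q_10=5·8035+2466=42641
a_11=1:  p_11=1·803418+151391=954809,  q_11=1·42641+8035=50676
fundamental: x₁=954809, y₁=50676  (since 911660226481 − 355·2568056976 = 1)
k=2:  x_2 = 954809·954809+355·50676·50676 = 1823320452961,  y_2 = 954809·50676+50676·954809 = 96771801768

954809 50676
1823320452961 96771801768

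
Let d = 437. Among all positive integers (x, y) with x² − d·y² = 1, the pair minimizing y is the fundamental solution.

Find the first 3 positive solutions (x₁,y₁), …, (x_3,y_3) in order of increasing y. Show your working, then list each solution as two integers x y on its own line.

4599 220
42301601 2023560
389090121399 18612704660

√437 = [20; 1,9,2,9,1,40, …], period ℓ=6 (even) → k=5
step 0: (20, 1)  from 20·(1,0) + (0,1)
…
step 2: (209, 10)  from 9·(21,1) + (20,1)
step 3: (439, 21)  from 2·(209,10) + (21,1)
step 4: (4160, 199)  from 9·(439,21) + (209,10)
step 5: (4599, 220)  from 1·(4160,199) + (439,21)
(x₁, y₁) = (4599, 220);  4599² − 437·220² = 1 ✓
(4599+220√437)^2 = 42301601 + 2023560√437
(4599+220√437)^3 = 389090121399 + 18612704660√437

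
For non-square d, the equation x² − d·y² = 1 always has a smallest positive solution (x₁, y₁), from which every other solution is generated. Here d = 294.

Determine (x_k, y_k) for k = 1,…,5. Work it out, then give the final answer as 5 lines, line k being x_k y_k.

d=294: √d = [17; 6,1,4,1,6,34] (ℓ=6, even), read p_5/q_5
step 0: (17, 1)  from 17·(1,0) + (0,1)
step 1: (103, 6)  from 6·(17,1) + (1,0)
…
step 4: (703, 41)  from 1·(583,34) + (120,7)
step 5: (4801, 280)  from 6·(703,41) + (583,34)
fundamental: x₁=4801, y₁=280  (since 23049601 − 294·78400 = 1)
(x_2, y_2) = (4801·4801 + 294·280·280, 4801·280 + 280·4801) = (46099201, 2688560)
(x_3, y_3) = (4801·46099201 + 294·280·2688560, 4801·2688560 + 280·46099201) = (442644523201, 25815552840)
(x_4, y_4) = (4801·442644523201 + 294·280·25815552840, 4801·25815552840 + 280·442644523201) = (4250272665676801, 247880935681120)
(x_5, y_5) = (4801·4250272665676801 + 294·280·247880935681120, 4801·247880935681120 + 280·4250272665676801) = (40811117693184120001, 2380152718594561400)

4801 280
46099201 2688560
442644523201 25815552840
4250272665676801 247880935681120
40811117693184120001 2380152718594561400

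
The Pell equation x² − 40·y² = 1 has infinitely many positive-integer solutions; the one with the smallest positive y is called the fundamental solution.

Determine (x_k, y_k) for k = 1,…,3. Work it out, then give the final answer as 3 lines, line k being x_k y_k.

√40 = [6; 3,12, …], period ℓ=2 (even) → k=1
i=0: a=6 ⇒ p=6, q=1
i=1: a=3 ⇒ p=19, q=3
fundamental: x₁=19, y₁=3  (since 361 − 40·9 = 1)
n=2: (19,3)∘(19,3) = (19·19+40·3·3, 19·3+3·19) = (721,114)
n=3: (721,114)∘(19,3) = (19·721+40·3·114, 19·114+3·721) = (27379,4329)

19 3
721 114
27379 4329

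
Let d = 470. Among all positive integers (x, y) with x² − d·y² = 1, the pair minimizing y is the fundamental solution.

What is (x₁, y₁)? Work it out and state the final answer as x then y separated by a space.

1691 78

d=470: √d = [21; 1,2,8,2,1,42] (ℓ=6, even), read p_5/q_5
a_0=21:  p_0=21·1+0=21,  q_0=21·0+1=1
…
a_3=8:  p_3=8·65+22=542,  q_3=8·3+1=25
a_4=2:  p_4=2·542+65=1149,  q_4=2·25+3=53
a_5=1:  p_5=1·1149+542=1691,  q_5=1·53+25=78
→ (1691, 78).  Check: 1691²=2859481, 470·78²=2859480, difference 1.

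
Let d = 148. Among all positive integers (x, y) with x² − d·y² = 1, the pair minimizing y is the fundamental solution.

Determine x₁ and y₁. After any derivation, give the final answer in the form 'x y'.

√148 = [12; 6,24, …], period ℓ=2 (even) → k=1
step 0: (12, 1)  from 12·(1,0) + (0,1)
step 1: (73, 6)  from 6·(12,1) + (1,0)
(x₁, y₁) = (73, 6);  73² − 148·6² = 1 ✓

73 6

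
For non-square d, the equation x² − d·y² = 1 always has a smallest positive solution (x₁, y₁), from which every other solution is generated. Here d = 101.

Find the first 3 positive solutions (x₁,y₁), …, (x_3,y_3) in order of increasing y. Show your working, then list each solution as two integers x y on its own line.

201 20
80801 8040
32481801 3232060

√101 = [10; 20, …], period ℓ=1 (odd) → k=1
k=0  a_k=10  p_k/q_k = 10/1
k=1  a_k=20  p_k/q_k = 201/20
(x₁, y₁) = (201, 20);  201² − 101·20² = 1 ✓
(201+20√101)^2 = 80801 + 8040√101
(201+20√101)^3 = 32481801 + 3232060√101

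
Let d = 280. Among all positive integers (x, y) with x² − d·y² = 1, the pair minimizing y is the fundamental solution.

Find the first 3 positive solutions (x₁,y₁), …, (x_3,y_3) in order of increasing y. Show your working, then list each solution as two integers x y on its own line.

√280 = [16; 1,2,1,2,1,32, …], period ℓ=6 (even) → k=5
step 0: (16, 1)  from 16·(1,0) + (0,1)
step 1: (17, 1)  from 1·(16,1) + (1,0)
…
step 4: (184, 11)  from 2·(67,4) + (50,3)
step 5: (251, 15)  from 1·(184,11) + (67,4)
fundamental: x₁=251, y₁=15  (since 63001 − 280·225 = 1)
k=2:  x_2 = 251·251+280·15·15 = 126001,  y_2 = 251·15+15·251 = 7530
k=3:  x_3 = 251·126001+280·15·7530 = 63252251,  y_3 = 251·7530+15·126001 = 3780045

251 15
126001 7530
63252251 3780045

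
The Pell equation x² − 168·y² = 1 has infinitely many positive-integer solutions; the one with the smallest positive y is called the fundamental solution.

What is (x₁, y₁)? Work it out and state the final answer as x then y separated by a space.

13 1

[12; 1,24] for √168; ℓ=2 ⇒ convergent index 1
a_0=12:  p_0=12·1+0=12,  q_0=12·0+1=1
a_1=1:  p_1=1·12+1=13,  q_1=1·1+0=1
→ (13, 1).  Check: 13²=169, 168·1²=168, difference 1.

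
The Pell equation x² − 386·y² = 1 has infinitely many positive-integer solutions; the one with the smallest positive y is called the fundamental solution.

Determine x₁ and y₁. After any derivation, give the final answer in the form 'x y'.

[19; 1,1,1,4,1,18,1,4,1,1,1,38] for √386; ℓ=12 ⇒ convergent index 11
step 0: (19, 1)  from 19·(1,0) + (0,1)
…
step 2: (39, 2)  from 1·(20,1) + (19,1)
…
step 4: (275, 14)  from 4·(59,3) + (39,2)
step 5: (334, 17)  from 1·(275,14) + (59,3)
step 6: (6287, 320)  from 18·(334,17) + (275,14)
…
step 8: (32771, 1668)  from 4·(6621,337) + (6287,320)
step 9: (39392, 2005)  from 1·(32771,1668) + (6621,337)
step 10: (72163, 3673)  from 1·(39392,2005) + (32771,1668)
step 11: (111555, 5678)  from 1·(72163,3673) + (39392,2005)
fundamental: x₁=111555, y₁=5678  (since 12444518025 − 386·32239684 = 1)

111555 5678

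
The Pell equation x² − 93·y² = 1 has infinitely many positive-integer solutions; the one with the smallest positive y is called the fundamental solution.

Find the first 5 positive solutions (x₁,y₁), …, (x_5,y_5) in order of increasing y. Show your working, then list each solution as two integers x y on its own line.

[9; 1,1,1,4,6,4,1,1,1,18] for √93; ℓ=10 ⇒ convergent index 9
step 0: (9, 1)  from 9·(1,0) + (0,1)
…
step 6: (3491, 362)  from 4·(839,87) + (135,14)
…
step 8: (7821, 811)  from 1·(4330,449) + (3491,362)
step 9: (12151, 1260)  from 1·(7821,811) + (4330,449)
(x₁, y₁) = (12151, 1260);  12151² − 93·1260² = 1 ✓
k=2:  x_2 = 12151·12151+93·1260·1260 = 295293601,  y_2 = 12151·1260+1260·12151 = 30620520
k=3:  x_3 = 12151·295293601+93·1260·30620520 = 7176225079351,  y_3 = 12151·30620520+1260·295293601 = 744139875780
k=4:  x_4 = 12151·7176225079351+93·1260·744139875780 = 174396621583094401,  y_4 = 12151·744139875780+1260·7176225079351 = 18084087230585040
k=5:  x_5 = 12151·174396621583094401+93·1260·18084087230585040 = 4238186690536135053751,  y_5 = 12151·18084087230585040+1260·174396621583094401 = 439479487133537766300

12151 1260
295293601 30620520
7176225079351 744139875780
174396621583094401 18084087230585040
4238186690536135053751 439479487133537766300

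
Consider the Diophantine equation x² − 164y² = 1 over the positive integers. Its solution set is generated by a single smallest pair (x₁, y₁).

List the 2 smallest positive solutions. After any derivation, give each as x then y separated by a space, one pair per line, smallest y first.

d=164: √d = [12; 1,4,6,4,1,24] (ℓ=6, even), read p_5/q_5
a_0=12:  p_0=12·1+0=12,  q_0=12·0+1=1
…
a_2=4:  p_2=4·13+12=64,  q_2=4·1+1=5
a_3=6:  p_3=6·64+13=397,  q_3=6·5+1=31
a_4=4:  p_4=4·397+64=1652,  q_4=4·31+5=129
a_5=1:  p_5=1·1652+397=2049,  q_5=1·129+31=160
(x₁, y₁) = (2049, 160);  2049² − 164·160² = 1 ✓
n=2: (2049,160)∘(2049,160) = (2049·2049+164·160·160, 2049·160+160·2049) = (8396801,655680)

2049 160
8396801 655680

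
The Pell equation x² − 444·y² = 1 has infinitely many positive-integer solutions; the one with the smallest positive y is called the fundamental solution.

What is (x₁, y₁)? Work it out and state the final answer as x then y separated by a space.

295 14

[21; 14,42] for √444; ℓ=2 ⇒ convergent index 1
step 0: (21, 1)  from 21·(1,0) + (0,1)
step 1: (295, 14)  from 14·(21,1) + (1,0)
(x₁, y₁) = (295, 14);  295² − 444·14² = 1 ✓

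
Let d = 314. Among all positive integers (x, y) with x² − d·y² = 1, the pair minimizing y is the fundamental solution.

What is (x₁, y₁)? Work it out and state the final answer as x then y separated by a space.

392499 22150

√314 = [17; 1,2,1,1,2,1,34, …], period ℓ=7 (odd) → k=13
k=0  a_k=17  p_k/q_k = 17/1
…
k=4  a_k=1  p_k/q_k = 124/7
k=5  a_k=2  p_k/q_k = 319/18
…
k=10  a_k=1  p_k/q_k = 62853/3547
k=11  a_k=1  p_k/q_k = 109882/6201
k=12  a_k=2  p_k/q_k = 282617/15949
k=13  a_k=1  p_k/q_k = 392499/22150
(x₁, y₁) = (392499, 22150);  392499² − 314·22150² = 1 ✓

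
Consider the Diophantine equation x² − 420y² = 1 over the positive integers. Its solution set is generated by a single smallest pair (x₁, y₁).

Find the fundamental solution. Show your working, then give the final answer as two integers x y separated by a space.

41 2

√420 → a₀=20, period (2,40); ℓ=2 even so k=1
a_0=20:  p_0=20·1+0=20,  q_0=20·0+1=1
a_1=2:  p_1=2·20+1=41,  q_1=2·1+0=2
→ (41, 2).  Check: 41²=1681, 420·2²=1680, difference 1.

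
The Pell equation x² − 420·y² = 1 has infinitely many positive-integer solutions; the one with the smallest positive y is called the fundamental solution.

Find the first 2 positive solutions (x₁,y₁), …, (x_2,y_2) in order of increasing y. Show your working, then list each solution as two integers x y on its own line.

41 2
3361 164

√420 → a₀=20, period (2,40); ℓ=2 even so k=1
i=0: a=20 ⇒ p=20, q=1
i=1: a=2 ⇒ p=41, q=2
→ (41, 2).  Check: 41²=1681, 420·2²=1680, difference 1.
(x_2, y_2) = (41·41 + 420·2·2, 41·2 + 2·41) = (3361, 164)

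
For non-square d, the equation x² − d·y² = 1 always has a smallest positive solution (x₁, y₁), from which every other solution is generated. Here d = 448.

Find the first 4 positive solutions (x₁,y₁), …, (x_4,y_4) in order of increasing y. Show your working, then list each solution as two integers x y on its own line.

127 6
32257 1524
8193151 387090
2081028097 98319336

√448 → a₀=21, period (6,42); ℓ=2 even so k=1
k=0  a_k=21  p_k/q_k = 21/1
k=1  a_k=6  p_k/q_k = 127/6
fundamental: x₁=127, y₁=6  (since 16129 − 448·36 = 1)
(127+6√448)^2 = 32257 + 1524√448
(127+6√448)^3 = 8193151 + 387090√448
(127+6√448)^4 = 2081028097 + 98319336√448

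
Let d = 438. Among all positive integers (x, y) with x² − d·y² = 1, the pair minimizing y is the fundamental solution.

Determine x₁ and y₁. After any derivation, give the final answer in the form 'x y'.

√438 = [20; 1,12,1,40, …], period ℓ=4 (even) → k=3
i=0: a=20 ⇒ p=20, q=1
i=1: a=1 ⇒ p=21, q=1
i=2: a=12 ⇒ p=272, q=13
i=3: a=1 ⇒ p=293, q=14
→ (293, 14).  Check: 293²=85849, 438·14²=85848, difference 1.

293 14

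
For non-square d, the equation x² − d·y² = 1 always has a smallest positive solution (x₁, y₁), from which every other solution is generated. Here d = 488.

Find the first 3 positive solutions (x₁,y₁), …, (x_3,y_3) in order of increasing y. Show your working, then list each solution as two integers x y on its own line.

243 11
118097 5346
57394899 2598145

√488 → a₀=22, period (11,44); ℓ=2 even so k=1
a_0=22:  p_0=22·1+0=22,  q_0=22·0+1=1
a_1=11:  p_1=11·22+1=243,  q_1=11·1+0=11
fundamental: x₁=243, y₁=11  (since 59049 − 488·121 = 1)
(x_2, y_2) = (243·243 + 488·11·11, 243·11 + 11·243) = (118097, 5346)
(x_3, y_3) = (243·118097 + 488·11·5346, 243·5346 + 11·118097) = (57394899, 2598145)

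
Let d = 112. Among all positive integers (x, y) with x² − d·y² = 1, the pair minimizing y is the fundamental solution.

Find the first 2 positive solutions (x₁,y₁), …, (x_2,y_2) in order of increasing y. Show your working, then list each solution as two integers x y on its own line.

127 12
32257 3048

[10; 1,1,2,1,1,20] for √112; ℓ=6 ⇒ convergent index 5
i=0: a=10 ⇒ p=10, q=1
i=1: a=1 ⇒ p=11, q=1
i=2: a=1 ⇒ p=21, q=2
i=3: a=2 ⇒ p=53, q=5
i=4: a=1 ⇒ p=74, q=7
i=5: a=1 ⇒ p=127, q=12
(x₁, y₁) = (127, 12);  127² − 112·12² = 1 ✓
(127+12√112)^2 = 32257 + 3048√112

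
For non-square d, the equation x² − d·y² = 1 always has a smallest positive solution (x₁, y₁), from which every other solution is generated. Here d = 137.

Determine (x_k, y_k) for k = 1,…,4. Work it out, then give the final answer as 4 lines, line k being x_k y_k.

6083073 519712
74007554246657 6322892069952
900386710067742990849 76925228065277725280
10954236171143757109591351297 935883555725460013412300928

√137 → a₀=11, period (1,2,2,1,1,2,2,1,22); ℓ=9 odd so k=17
a_0=11:  p_0=11·1+0=11,  q_0=11·0+1=1
…
a_4=1:  p_4=1·82+35=117,  q_4=1·7+3=10
…
a_7=2:  p_7=2·515+199=1229,  q_7=2·44+17=105
…
a_11=2:  p_11=2·41341+39597=122279,  q_11=2·3532+3383=10447
…
a_15=2:  p_15=2·694077+408178=1796332,  q_15=2·59299+34873=153471
a_16=2:  p_16=2·1796332+694077=4286741,  q_16=2·153471+59299=366241
a_17=1:  p_17=1·4286741+1796332=6083073,  q_17=1·366241+153471=519712
→ (6083073, 519712).  Check: 6083073²=37003777123329, 137·519712²=37003777123328, difference 1.
k=2:  x_2 = 6083073·6083073+137·519712·519712 = 74007554246657,  y_2 = 6083073·519712+519712·6083073 = 6322892069952
k=3:  x_3 = 6083073·74007554246657+137·519712·6322892069952 = 900386710067742990849,  y_3 = 6083073·6322892069952+519712·74007554246657 = 76925228065277725280
k=4:  x_4 = 6083073·900386710067742990849+137·519712·76925228065277725280 = 10954236171143757109591351297,  y_4 = 6083073·76925228065277725280+519712·900386710067742990849 = 935883555725460013412300928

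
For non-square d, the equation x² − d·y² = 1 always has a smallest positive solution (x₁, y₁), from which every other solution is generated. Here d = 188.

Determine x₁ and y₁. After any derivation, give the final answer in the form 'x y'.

4607 336

d=188: √d = [13; 1,2,2,6,2,2,1,26] (ℓ=8, even), read p_7/q_7
a_0=13:  p_0=13·1+0=13,  q_0=13·0+1=1
a_1=1:  p_1=1·13+1=14,  q_1=1·1+0=1
a_2=2:  p_2=2·14+13=41,  q_2=2·1+1=3
a_3=2:  p_3=2·41+14=96,  q_3=2·3+1=7
a_4=6:  p_4=6·96+41=617,  q_4=6·7+3=45
a_5=2:  p_5=2·617+96=1330,  q_5=2·45+7=97
a_6=2:  p_6=2·1330+617=3277,  q_6=2·97+45=239
a_7=1:  p_7=1·3277+1330=4607,  q_7=1·239+97=336
(x₁, y₁) = (4607, 336);  4607² − 188·336² = 1 ✓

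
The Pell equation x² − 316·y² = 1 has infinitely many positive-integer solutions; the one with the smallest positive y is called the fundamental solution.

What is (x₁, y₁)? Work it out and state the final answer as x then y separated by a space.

d=316: √d = [17; 1,3,2,8,2,3,1,34] (ℓ=8, even), read p_7/q_7
i=0: a=17 ⇒ p=17, q=1
i=1: a=1 ⇒ p=18, q=1
…
i=4: a=8 ⇒ p=1351, q=76
i=5: a=2 ⇒ p=2862, q=161
i=6: a=3 ⇒ p=9937, q=559
i=7: a=1 ⇒ p=12799, q=720
fundamental: x₁=12799, y₁=720  (since 163814401 − 316·518400 = 1)

12799 720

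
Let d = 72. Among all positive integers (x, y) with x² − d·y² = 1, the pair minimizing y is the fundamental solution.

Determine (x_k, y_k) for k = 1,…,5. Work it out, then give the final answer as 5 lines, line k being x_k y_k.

d=72: √d = [8; 2,16] (ℓ=2, even), read p_1/q_1
k=0  a_k=8  p_k/q_k = 8/1
k=1  a_k=2  p_k/q_k = 17/2
fundamental: x₁=17, y₁=2  (since 289 − 72·4 = 1)
k=2:  x_2 = 17·17+72·2·2 = 577,  y_2 = 17·2+2·17 = 68
k=3:  x_3 = 17·577+72·2·68 = 19601,  y_3 = 17·68+2·577 = 2310
k=4:  x_4 = 17·19601+72·2·2310 = 665857,  y_4 = 17·2310+2·19601 = 78472
k=5:  x_5 = 17·665857+72·2·78472 = 22619537,  y_5 = 17·78472+2·665857 = 2665738

17 2
577 68
19601 2310
665857 78472
22619537 2665738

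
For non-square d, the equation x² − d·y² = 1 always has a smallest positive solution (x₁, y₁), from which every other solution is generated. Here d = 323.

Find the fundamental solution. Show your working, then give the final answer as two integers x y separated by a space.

√323 → a₀=17, period (1,34); ℓ=2 even so k=1
i=0: a=17 ⇒ p=17, q=1
i=1: a=1 ⇒ p=18, q=1
fundamental: x₁=18, y₁=1  (since 324 − 323·1 = 1)

18 1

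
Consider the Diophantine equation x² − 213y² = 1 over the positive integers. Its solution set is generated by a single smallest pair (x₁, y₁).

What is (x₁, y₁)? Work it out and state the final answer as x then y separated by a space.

194399 13320

√213 → a₀=14, period (1,1,2,6,1,8,1,6,2,1,1,28); ℓ=12 even so k=11
a_0=14:  p_0=14·1+0=14,  q_0=14·0+1=1
a_1=1:  p_1=1·14+1=15,  q_1=1·1+0=1
…
a_3=2:  p_3=2·29+15=73,  q_3=2·2+1=5
…
a_9=2:  p_9=2·36749+5327=78825,  q_9=2·2518+365=5401
a_10=1:  p_10=1·78825+36749=115574,  q_10=1·5401+2518=7919
a_11=1:  p_11=1·115574+78825=194399,  q_11=1·7919+5401=13320
fundamental: x₁=194399, y₁=13320  (since 37790971201 − 213·177422400 = 1)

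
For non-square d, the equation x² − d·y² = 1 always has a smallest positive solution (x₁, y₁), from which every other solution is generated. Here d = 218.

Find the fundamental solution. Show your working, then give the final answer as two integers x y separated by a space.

[14; 1,3,3,1,28] for √218; ℓ=5 ⇒ convergent index 9
i=0: a=14 ⇒ p=14, q=1
…
i=2: a=3 ⇒ p=59, q=4
i=3: a=3 ⇒ p=192, q=13
…
i=5: a=28 ⇒ p=7220, q=489
i=6: a=1 ⇒ p=7471, q=506
…
i=8: a=3 ⇒ p=96370, q=6527
i=9: a=1 ⇒ p=126003, q=8534
→ (126003, 8534).  Check: 126003²=15876756009, 218·8534²=15876756008, difference 1.

126003 8534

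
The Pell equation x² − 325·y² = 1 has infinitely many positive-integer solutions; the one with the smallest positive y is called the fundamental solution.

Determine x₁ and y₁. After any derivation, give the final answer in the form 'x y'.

649 36

d=325: √d = [18; 36] (ℓ=1, odd), read p_1/q_1
a_0=18:  p_0=18·1+0=18,  q_0=18·0+1=1
a_1=36:  p_1=36·18+1=649,  q_1=36·1+0=36
(x₁, y₁) = (649, 36);  649² − 325·36² = 1 ✓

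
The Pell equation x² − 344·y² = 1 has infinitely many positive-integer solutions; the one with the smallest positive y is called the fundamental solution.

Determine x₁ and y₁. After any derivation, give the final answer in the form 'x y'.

10405 561

[18; 1,1,4,1,3,1,4,1,1,36] for √344; ℓ=10 ⇒ convergent index 9
a_0=18:  p_0=18·1+0=18,  q_0=18·0+1=1
a_1=1:  p_1=1·18+1=19,  q_1=1·1+0=1
a_2=1:  p_2=1·19+18=37,  q_2=1·1+1=2
…
a_6=1:  p_6=1·779+204=983,  q_6=1·42+11=53
a_7=4:  p_7=4·983+779=4711,  q_7=4·53+42=254
a_8=1:  p_8=1·4711+983=5694,  q_8=1·254+53=307
a_9=1:  p_9=1·5694+4711=10405,  q_9=1·307+254=561
fundamental: x₁=10405, y₁=561  (since 108264025 − 344·314721 = 1)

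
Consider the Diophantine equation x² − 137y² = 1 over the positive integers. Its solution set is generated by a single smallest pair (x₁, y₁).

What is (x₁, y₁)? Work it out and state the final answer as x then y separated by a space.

√137 = [11; 1,2,2,1,1,2,2,1,22, …], period ℓ=9 (odd) → k=17
a_0=11:  p_0=11·1+0=11,  q_0=11·0+1=1
a_1=1:  p_1=1·11+1=12,  q_1=1·1+0=1
…
a_3=2:  p_3=2·35+12=82,  q_3=2·3+1=7
a_4=1:  p_4=1·82+35=117,  q_4=1·7+3=10
…
a_6=2:  p_6=2·199+117=515,  q_6=2·17+10=44
a_7=2:  p_7=2·515+199=1229,  q_7=2·44+17=105
a_8=1:  p_8=1·1229+515=1744,  q_8=1·105+44=149
a_9=22:  p_9=22·1744+1229=39597,  q_9=22·149+105=3383
a_10=1:  p_10=1·39597+1744=41341,  q_10=1·3383+149=3532
…
a_12=2:  p_12=2·122279+41341=285899,  q_12=2·10447+3532=24426
a_13=1:  p_13=1·285899+122279=408178,  q_13=1·24426+10447=34873
a_14=1:  p_14=1·408178+285899=694077,  q_14=1·34873+24426=59299
…
a_16=2:  p_16=2·1796332+694077=4286741,  q_16=2·153471+59299=366241
a_17=1:  p_17=1·4286741+1796332=6083073,  q_17=1·366241+153471=519712
(x₁, y₁) = (6083073, 519712);  6083073² − 137·519712² = 1 ✓

6083073 519712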